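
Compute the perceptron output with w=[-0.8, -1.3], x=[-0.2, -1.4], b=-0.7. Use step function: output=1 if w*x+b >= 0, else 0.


z = w . x + b
= -0.8*-0.2 + -1.3*-1.4 + -0.7
= 0.16 + 1.82 + -0.7
= 1.98 + -0.7
= 1.28
Since z = 1.28 >= 0, output = 1

1


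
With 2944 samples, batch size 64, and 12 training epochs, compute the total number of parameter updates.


Iterations per epoch = 2944 / 64 = 46
Total updates = iterations_per_epoch * epochs
= 46 * 12
= 552

552


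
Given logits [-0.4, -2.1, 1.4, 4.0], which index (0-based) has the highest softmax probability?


Softmax is a monotonic transformation, so it preserves the argmax.
We need to find the index of the maximum logit.
Index 0: -0.4
Index 1: -2.1
Index 2: 1.4
Index 3: 4.0
Maximum logit = 4.0 at index 3

3


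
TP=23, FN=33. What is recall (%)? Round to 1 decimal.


Recall = TP / (TP + FN) * 100
= 23 / (23 + 33)
= 23 / 56
= 0.4107
= 41.1%

41.1


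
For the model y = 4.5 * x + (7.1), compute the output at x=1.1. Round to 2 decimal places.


y = 4.5 * 1.1 + (7.1)
= 4.95 + (7.1)
= 12.05

12.05


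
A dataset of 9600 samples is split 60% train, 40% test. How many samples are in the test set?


Train samples = 9600 * 60% = 5760
Test samples = 9600 - 5760
= 3840

3840


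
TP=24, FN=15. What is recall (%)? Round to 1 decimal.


Recall = TP / (TP + FN) * 100
= 24 / (24 + 15)
= 24 / 39
= 0.6154
= 61.5%

61.5


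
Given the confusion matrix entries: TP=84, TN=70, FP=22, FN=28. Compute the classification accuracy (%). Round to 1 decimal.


Accuracy = (TP + TN) / (TP + TN + FP + FN) * 100
= (84 + 70) / (84 + 70 + 22 + 28)
= 154 / 204
= 0.7549
= 75.5%

75.5


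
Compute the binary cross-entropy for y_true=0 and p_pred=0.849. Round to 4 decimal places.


For y=0: Loss = -log(1-p)
= -log(1 - 0.849)
= -log(0.151)
= -(-1.8905)
= 1.8905

1.8905


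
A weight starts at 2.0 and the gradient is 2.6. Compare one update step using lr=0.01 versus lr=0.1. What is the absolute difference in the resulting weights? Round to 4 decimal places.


With lr=0.01: w_new = 2.0 - 0.01 * 2.6 = 1.974
With lr=0.1: w_new = 2.0 - 0.1 * 2.6 = 1.74
Absolute difference = |1.974 - 1.74|
= 0.2340

0.2340


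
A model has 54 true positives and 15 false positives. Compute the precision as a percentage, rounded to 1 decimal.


Precision = TP / (TP + FP) * 100
= 54 / (54 + 15)
= 54 / 69
= 0.7826
= 78.3%

78.3


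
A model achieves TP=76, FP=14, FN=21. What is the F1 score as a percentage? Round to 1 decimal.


Precision = TP / (TP + FP) = 76 / 90 = 0.8444
Recall = TP / (TP + FN) = 76 / 97 = 0.7835
F1 = 2 * P * R / (P + R)
= 2 * 0.8444 * 0.7835 / (0.8444 + 0.7835)
= 1.3233 / 1.6279
= 0.8128
As percentage: 81.3%

81.3


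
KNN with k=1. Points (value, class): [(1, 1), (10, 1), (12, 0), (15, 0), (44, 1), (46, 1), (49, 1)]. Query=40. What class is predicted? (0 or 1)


Distances from query 40:
Point 44 (class 1): distance = 4
K=1 nearest neighbors: classes = [1]
Votes for class 1: 1 / 1
Majority vote => class 1

1


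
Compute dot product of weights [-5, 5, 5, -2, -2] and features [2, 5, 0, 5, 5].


Element-wise products:
-5 * 2 = -10
5 * 5 = 25
5 * 0 = 0
-2 * 5 = -10
-2 * 5 = -10
Sum = -10 + 25 + 0 + -10 + -10
= -5

-5


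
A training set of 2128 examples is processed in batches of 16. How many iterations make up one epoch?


Iterations per epoch = dataset_size / batch_size
= 2128 / 16
= 133

133


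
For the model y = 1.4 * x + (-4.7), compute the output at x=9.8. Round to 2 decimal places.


y = 1.4 * 9.8 + (-4.7)
= 13.72 + (-4.7)
= 9.02

9.02


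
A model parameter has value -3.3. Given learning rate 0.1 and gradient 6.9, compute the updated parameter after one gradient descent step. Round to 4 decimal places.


w_new = w_old - lr * gradient
= -3.3 - 0.1 * 6.9
= -3.3 - (0.69)
= -3.9900

-3.9900


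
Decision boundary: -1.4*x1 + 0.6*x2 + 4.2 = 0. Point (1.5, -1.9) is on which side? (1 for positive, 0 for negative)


Compute -1.4 * 1.5 + 0.6 * -1.9 + 4.2
= -2.1 + -1.14 + 4.2
= 0.96
Since 0.96 >= 0, the point is on the positive side.

1


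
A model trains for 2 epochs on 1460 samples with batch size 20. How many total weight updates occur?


Iterations per epoch = 1460 / 20 = 73
Total updates = iterations_per_epoch * epochs
= 73 * 2
= 146

146


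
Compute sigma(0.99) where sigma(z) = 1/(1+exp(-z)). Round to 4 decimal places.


sigmoid(z) = 1 / (1 + exp(-z))
exp(-(0.99)) = exp(-0.99) = 0.3716
1 + 0.3716 = 1.3716
1 / 1.3716 = 0.7291

0.7291


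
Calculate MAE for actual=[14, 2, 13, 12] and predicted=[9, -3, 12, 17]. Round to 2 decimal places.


Absolute errors: [5, 5, 1, 5]
Sum of absolute errors = 16
MAE = 16 / 4 = 4.00

4.00


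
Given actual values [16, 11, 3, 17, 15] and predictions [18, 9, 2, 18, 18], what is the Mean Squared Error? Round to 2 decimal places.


Differences: [-2, 2, 1, -1, -3]
Squared errors: [4, 4, 1, 1, 9]
Sum of squared errors = 19
MSE = 19 / 5 = 3.80

3.80


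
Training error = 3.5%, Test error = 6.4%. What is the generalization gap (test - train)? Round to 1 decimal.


Generalization gap = test_error - train_error
= 6.4 - 3.5
= 2.9%
A moderate gap.

2.9


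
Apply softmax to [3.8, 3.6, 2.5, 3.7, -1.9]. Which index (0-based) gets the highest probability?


Softmax is a monotonic transformation, so it preserves the argmax.
We need to find the index of the maximum logit.
Index 0: 3.8
Index 1: 3.6
Index 2: 2.5
Index 3: 3.7
Index 4: -1.9
Maximum logit = 3.8 at index 0

0


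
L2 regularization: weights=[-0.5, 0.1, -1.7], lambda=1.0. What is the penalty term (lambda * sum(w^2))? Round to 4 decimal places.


Squaring each weight:
(-0.5)^2 = 0.25
0.1^2 = 0.01
(-1.7)^2 = 2.89
Sum of squares = 3.15
Penalty = 1.0 * 3.15 = 3.1500

3.1500


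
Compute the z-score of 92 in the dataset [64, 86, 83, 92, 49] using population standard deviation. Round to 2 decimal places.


Mean = (64 + 86 + 83 + 92 + 49) / 5 = 74.8
Variance = sum((x_i - mean)^2) / n = 254.16
Std = sqrt(254.16) = 15.9424
Z = (x - mean) / std
= (92 - 74.8) / 15.9424
= 17.2 / 15.9424
= 1.08

1.08


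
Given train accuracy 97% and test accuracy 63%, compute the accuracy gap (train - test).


Gap = train_accuracy - test_accuracy
= 97 - 63
= 34%
This large gap strongly indicates overfitting.

34


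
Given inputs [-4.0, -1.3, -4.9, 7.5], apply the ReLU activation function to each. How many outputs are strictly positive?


ReLU(x) = max(0, x) for each element:
ReLU(-4.0) = 0
ReLU(-1.3) = 0
ReLU(-4.9) = 0
ReLU(7.5) = 7.5
Active neurons (>0): 1

1


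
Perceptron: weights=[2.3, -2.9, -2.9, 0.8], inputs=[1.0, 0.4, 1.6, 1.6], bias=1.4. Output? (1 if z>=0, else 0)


z = w . x + b
= 2.3*1.0 + -2.9*0.4 + -2.9*1.6 + 0.8*1.6 + 1.4
= 2.3 + -1.16 + -4.64 + 1.28 + 1.4
= -2.22 + 1.4
= -0.82
Since z = -0.82 < 0, output = 0

0


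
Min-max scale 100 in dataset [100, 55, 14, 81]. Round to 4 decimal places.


Min = 14, Max = 100
Range = 100 - 14 = 86
Scaled = (x - min) / (max - min)
= (100 - 14) / 86
= 86 / 86
= 1.0000

1.0000


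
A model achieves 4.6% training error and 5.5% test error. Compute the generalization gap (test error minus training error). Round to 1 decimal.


Generalization gap = test_error - train_error
= 5.5 - 4.6
= 0.9%
A small gap suggests good generalization.

0.9


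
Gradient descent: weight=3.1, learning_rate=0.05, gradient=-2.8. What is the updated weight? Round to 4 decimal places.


w_new = w_old - lr * gradient
= 3.1 - 0.05 * -2.8
= 3.1 - (-0.14)
= 3.2400

3.2400


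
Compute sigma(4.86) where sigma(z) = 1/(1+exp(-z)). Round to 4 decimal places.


sigmoid(z) = 1 / (1 + exp(-z))
exp(-(4.86)) = exp(-4.86) = 0.0077
1 + 0.0077 = 1.0077
1 / 1.0077 = 0.9923

0.9923


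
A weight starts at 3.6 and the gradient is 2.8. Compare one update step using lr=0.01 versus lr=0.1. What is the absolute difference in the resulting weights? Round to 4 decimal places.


With lr=0.01: w_new = 3.6 - 0.01 * 2.8 = 3.572
With lr=0.1: w_new = 3.6 - 0.1 * 2.8 = 3.32
Absolute difference = |3.572 - 3.32|
= 0.2520

0.2520


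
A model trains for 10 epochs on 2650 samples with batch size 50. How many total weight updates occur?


Iterations per epoch = 2650 / 50 = 53
Total updates = iterations_per_epoch * epochs
= 53 * 10
= 530

530


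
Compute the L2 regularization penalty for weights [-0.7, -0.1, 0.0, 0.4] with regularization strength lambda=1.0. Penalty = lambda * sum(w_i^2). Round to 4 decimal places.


Squaring each weight:
(-0.7)^2 = 0.49
(-0.1)^2 = 0.01
0.0^2 = 0.0
0.4^2 = 0.16
Sum of squares = 0.66
Penalty = 1.0 * 0.66 = 0.6600

0.6600


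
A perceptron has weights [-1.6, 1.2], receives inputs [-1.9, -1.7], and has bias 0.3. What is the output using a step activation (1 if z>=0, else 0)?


z = w . x + b
= -1.6*-1.9 + 1.2*-1.7 + 0.3
= 3.04 + -2.04 + 0.3
= 1.0 + 0.3
= 1.3
Since z = 1.3 >= 0, output = 1

1


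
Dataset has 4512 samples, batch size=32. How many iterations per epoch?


Iterations per epoch = dataset_size / batch_size
= 4512 / 32
= 141

141


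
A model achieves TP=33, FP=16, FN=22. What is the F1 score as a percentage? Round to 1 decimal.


Precision = TP / (TP + FP) = 33 / 49 = 0.6735
Recall = TP / (TP + FN) = 33 / 55 = 0.6
F1 = 2 * P * R / (P + R)
= 2 * 0.6735 * 0.6 / (0.6735 + 0.6)
= 0.8082 / 1.2735
= 0.6346
As percentage: 63.5%

63.5


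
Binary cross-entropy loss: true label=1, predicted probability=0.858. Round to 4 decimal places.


For y=1: Loss = -log(p)
= -log(0.858)
= -(-0.1532)
= 0.1532

0.1532


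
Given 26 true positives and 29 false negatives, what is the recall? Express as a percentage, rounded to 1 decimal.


Recall = TP / (TP + FN) * 100
= 26 / (26 + 29)
= 26 / 55
= 0.4727
= 47.3%

47.3


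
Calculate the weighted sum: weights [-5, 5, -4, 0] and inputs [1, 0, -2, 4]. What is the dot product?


Element-wise products:
-5 * 1 = -5
5 * 0 = 0
-4 * -2 = 8
0 * 4 = 0
Sum = -5 + 0 + 8 + 0
= 3

3


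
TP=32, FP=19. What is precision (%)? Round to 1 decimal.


Precision = TP / (TP + FP) * 100
= 32 / (32 + 19)
= 32 / 51
= 0.6275
= 62.7%

62.7


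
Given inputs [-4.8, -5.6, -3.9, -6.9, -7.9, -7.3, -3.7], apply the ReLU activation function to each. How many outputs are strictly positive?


ReLU(x) = max(0, x) for each element:
ReLU(-4.8) = 0
ReLU(-5.6) = 0
ReLU(-3.9) = 0
ReLU(-6.9) = 0
ReLU(-7.9) = 0
ReLU(-7.3) = 0
ReLU(-3.7) = 0
Active neurons (>0): 0

0


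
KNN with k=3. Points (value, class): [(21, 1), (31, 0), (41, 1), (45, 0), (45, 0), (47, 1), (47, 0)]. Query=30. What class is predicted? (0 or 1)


Distances from query 30:
Point 31 (class 0): distance = 1
Point 21 (class 1): distance = 9
Point 41 (class 1): distance = 11
K=3 nearest neighbors: classes = [0, 1, 1]
Votes for class 1: 2 / 3
Majority vote => class 1

1


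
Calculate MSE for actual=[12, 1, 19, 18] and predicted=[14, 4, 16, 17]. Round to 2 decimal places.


Differences: [-2, -3, 3, 1]
Squared errors: [4, 9, 9, 1]
Sum of squared errors = 23
MSE = 23 / 4 = 5.75

5.75


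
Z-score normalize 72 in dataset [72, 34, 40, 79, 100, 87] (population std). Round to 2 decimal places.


Mean = (72 + 34 + 40 + 79 + 100 + 87) / 6 = 68.6667
Variance = sum((x_i - mean)^2) / n = 576.5556
Std = sqrt(576.5556) = 24.0116
Z = (x - mean) / std
= (72 - 68.6667) / 24.0116
= 3.3333 / 24.0116
= 0.14

0.14


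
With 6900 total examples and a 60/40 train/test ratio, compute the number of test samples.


Train samples = 6900 * 60% = 4140
Test samples = 6900 - 4140
= 2760

2760


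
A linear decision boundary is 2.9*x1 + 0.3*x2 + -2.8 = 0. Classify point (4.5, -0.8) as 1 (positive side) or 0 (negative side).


Compute 2.9 * 4.5 + 0.3 * -0.8 + -2.8
= 13.05 + -0.24 + -2.8
= 10.01
Since 10.01 >= 0, the point is on the positive side.

1


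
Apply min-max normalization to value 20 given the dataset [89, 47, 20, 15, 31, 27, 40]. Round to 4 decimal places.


Min = 15, Max = 89
Range = 89 - 15 = 74
Scaled = (x - min) / (max - min)
= (20 - 15) / 74
= 5 / 74
= 0.0676

0.0676


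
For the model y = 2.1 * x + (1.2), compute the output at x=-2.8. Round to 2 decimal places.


y = 2.1 * -2.8 + (1.2)
= -5.88 + (1.2)
= -4.68

-4.68


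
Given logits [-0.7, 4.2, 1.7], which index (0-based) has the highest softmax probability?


Softmax is a monotonic transformation, so it preserves the argmax.
We need to find the index of the maximum logit.
Index 0: -0.7
Index 1: 4.2
Index 2: 1.7
Maximum logit = 4.2 at index 1

1


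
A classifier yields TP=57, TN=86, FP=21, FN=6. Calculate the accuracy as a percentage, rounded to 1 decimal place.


Accuracy = (TP + TN) / (TP + TN + FP + FN) * 100
= (57 + 86) / (57 + 86 + 21 + 6)
= 143 / 170
= 0.8412
= 84.1%

84.1


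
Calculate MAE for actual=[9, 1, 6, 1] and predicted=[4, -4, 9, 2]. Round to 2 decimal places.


Absolute errors: [5, 5, 3, 1]
Sum of absolute errors = 14
MAE = 14 / 4 = 3.50

3.50


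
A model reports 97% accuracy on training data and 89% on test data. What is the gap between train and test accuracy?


Gap = train_accuracy - test_accuracy
= 97 - 89
= 8%
This moderate gap may indicate mild overfitting.

8


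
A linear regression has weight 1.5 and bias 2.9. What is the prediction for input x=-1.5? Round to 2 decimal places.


y = 1.5 * -1.5 + (2.9)
= -2.25 + (2.9)
= 0.65

0.65


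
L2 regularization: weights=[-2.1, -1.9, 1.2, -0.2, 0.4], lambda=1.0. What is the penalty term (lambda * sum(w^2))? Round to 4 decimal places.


Squaring each weight:
(-2.1)^2 = 4.41
(-1.9)^2 = 3.61
1.2^2 = 1.44
(-0.2)^2 = 0.04
0.4^2 = 0.16
Sum of squares = 9.66
Penalty = 1.0 * 9.66 = 9.6600

9.6600


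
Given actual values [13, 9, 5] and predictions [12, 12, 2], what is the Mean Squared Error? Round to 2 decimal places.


Differences: [1, -3, 3]
Squared errors: [1, 9, 9]
Sum of squared errors = 19
MSE = 19 / 3 = 6.33

6.33


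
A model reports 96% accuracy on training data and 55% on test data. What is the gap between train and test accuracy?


Gap = train_accuracy - test_accuracy
= 96 - 55
= 41%
This large gap strongly indicates overfitting.

41


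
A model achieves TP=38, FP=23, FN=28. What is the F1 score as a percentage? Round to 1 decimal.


Precision = TP / (TP + FP) = 38 / 61 = 0.623
Recall = TP / (TP + FN) = 38 / 66 = 0.5758
F1 = 2 * P * R / (P + R)
= 2 * 0.623 * 0.5758 / (0.623 + 0.5758)
= 0.7173 / 1.1987
= 0.5984
As percentage: 59.8%

59.8


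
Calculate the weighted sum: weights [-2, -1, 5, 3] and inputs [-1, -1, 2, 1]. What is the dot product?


Element-wise products:
-2 * -1 = 2
-1 * -1 = 1
5 * 2 = 10
3 * 1 = 3
Sum = 2 + 1 + 10 + 3
= 16

16


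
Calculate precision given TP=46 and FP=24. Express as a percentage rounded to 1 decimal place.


Precision = TP / (TP + FP) * 100
= 46 / (46 + 24)
= 46 / 70
= 0.6571
= 65.7%

65.7


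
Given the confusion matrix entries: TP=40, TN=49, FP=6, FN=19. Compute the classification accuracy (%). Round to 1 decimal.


Accuracy = (TP + TN) / (TP + TN + FP + FN) * 100
= (40 + 49) / (40 + 49 + 6 + 19)
= 89 / 114
= 0.7807
= 78.1%

78.1


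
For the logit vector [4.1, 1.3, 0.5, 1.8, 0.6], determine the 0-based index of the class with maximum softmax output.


Softmax is a monotonic transformation, so it preserves the argmax.
We need to find the index of the maximum logit.
Index 0: 4.1
Index 1: 1.3
Index 2: 0.5
Index 3: 1.8
Index 4: 0.6
Maximum logit = 4.1 at index 0

0


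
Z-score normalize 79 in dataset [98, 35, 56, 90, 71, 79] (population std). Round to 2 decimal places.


Mean = (98 + 35 + 56 + 90 + 71 + 79) / 6 = 71.5
Variance = sum((x_i - mean)^2) / n = 445.5833
Std = sqrt(445.5833) = 21.1088
Z = (x - mean) / std
= (79 - 71.5) / 21.1088
= 7.5 / 21.1088
= 0.36

0.36


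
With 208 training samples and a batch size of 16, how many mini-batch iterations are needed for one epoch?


Iterations per epoch = dataset_size / batch_size
= 208 / 16
= 13

13


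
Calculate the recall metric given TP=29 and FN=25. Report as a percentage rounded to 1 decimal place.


Recall = TP / (TP + FN) * 100
= 29 / (29 + 25)
= 29 / 54
= 0.537
= 53.7%

53.7


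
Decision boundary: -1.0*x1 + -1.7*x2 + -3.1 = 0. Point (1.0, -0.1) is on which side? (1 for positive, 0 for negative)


Compute -1.0 * 1.0 + -1.7 * -0.1 + -3.1
= -1.0 + 0.17 + -3.1
= -3.93
Since -3.93 < 0, the point is on the negative side.

0


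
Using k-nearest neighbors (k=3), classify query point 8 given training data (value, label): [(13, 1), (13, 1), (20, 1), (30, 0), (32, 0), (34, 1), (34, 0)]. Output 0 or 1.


Distances from query 8:
Point 13 (class 1): distance = 5
Point 13 (class 1): distance = 5
Point 20 (class 1): distance = 12
K=3 nearest neighbors: classes = [1, 1, 1]
Votes for class 1: 3 / 3
Majority vote => class 1

1


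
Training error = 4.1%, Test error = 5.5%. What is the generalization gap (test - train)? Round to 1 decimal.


Generalization gap = test_error - train_error
= 5.5 - 4.1
= 1.4%
A small gap suggests good generalization.

1.4


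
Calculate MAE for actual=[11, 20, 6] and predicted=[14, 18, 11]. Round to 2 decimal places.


Absolute errors: [3, 2, 5]
Sum of absolute errors = 10
MAE = 10 / 3 = 3.33

3.33


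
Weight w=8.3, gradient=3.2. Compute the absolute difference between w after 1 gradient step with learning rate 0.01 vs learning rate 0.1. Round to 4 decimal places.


With lr=0.01: w_new = 8.3 - 0.01 * 3.2 = 8.268
With lr=0.1: w_new = 8.3 - 0.1 * 3.2 = 7.98
Absolute difference = |8.268 - 7.98|
= 0.2880

0.2880


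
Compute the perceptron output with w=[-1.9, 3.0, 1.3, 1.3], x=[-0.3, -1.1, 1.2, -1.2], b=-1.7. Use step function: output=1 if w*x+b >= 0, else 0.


z = w . x + b
= -1.9*-0.3 + 3.0*-1.1 + 1.3*1.2 + 1.3*-1.2 + -1.7
= 0.57 + -3.3 + 1.56 + -1.56 + -1.7
= -2.73 + -1.7
= -4.43
Since z = -4.43 < 0, output = 0

0


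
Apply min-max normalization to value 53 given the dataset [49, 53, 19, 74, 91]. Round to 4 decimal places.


Min = 19, Max = 91
Range = 91 - 19 = 72
Scaled = (x - min) / (max - min)
= (53 - 19) / 72
= 34 / 72
= 0.4722

0.4722


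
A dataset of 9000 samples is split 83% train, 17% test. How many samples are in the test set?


Train samples = 9000 * 83% = 7470
Test samples = 9000 - 7470
= 1530

1530


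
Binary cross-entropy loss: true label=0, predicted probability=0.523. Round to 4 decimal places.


For y=0: Loss = -log(1-p)
= -log(1 - 0.523)
= -log(0.477)
= -(-0.7402)
= 0.7402

0.7402


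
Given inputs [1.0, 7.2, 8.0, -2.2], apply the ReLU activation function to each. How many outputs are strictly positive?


ReLU(x) = max(0, x) for each element:
ReLU(1.0) = 1.0
ReLU(7.2) = 7.2
ReLU(8.0) = 8.0
ReLU(-2.2) = 0
Active neurons (>0): 3

3


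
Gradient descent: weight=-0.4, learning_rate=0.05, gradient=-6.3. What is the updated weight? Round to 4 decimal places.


w_new = w_old - lr * gradient
= -0.4 - 0.05 * -6.3
= -0.4 - (-0.315)
= -0.0850

-0.0850


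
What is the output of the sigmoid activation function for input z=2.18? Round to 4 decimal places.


sigmoid(z) = 1 / (1 + exp(-z))
exp(-(2.18)) = exp(-2.18) = 0.113
1 + 0.113 = 1.113
1 / 1.113 = 0.8984

0.8984


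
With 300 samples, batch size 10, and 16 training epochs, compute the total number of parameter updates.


Iterations per epoch = 300 / 10 = 30
Total updates = iterations_per_epoch * epochs
= 30 * 16
= 480

480


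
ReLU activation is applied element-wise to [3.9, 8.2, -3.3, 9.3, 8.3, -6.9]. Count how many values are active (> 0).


ReLU(x) = max(0, x) for each element:
ReLU(3.9) = 3.9
ReLU(8.2) = 8.2
ReLU(-3.3) = 0
ReLU(9.3) = 9.3
ReLU(8.3) = 8.3
ReLU(-6.9) = 0
Active neurons (>0): 4

4


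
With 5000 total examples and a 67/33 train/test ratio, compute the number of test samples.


Train samples = 5000 * 67% = 3350
Test samples = 5000 - 3350
= 1650

1650


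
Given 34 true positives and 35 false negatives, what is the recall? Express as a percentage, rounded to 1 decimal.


Recall = TP / (TP + FN) * 100
= 34 / (34 + 35)
= 34 / 69
= 0.4928
= 49.3%

49.3


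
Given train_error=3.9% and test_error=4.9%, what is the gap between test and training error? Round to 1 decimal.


Generalization gap = test_error - train_error
= 4.9 - 3.9
= 1.0%
A small gap suggests good generalization.

1.0


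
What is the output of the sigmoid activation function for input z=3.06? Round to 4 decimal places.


sigmoid(z) = 1 / (1 + exp(-z))
exp(-(3.06)) = exp(-3.06) = 0.0469
1 + 0.0469 = 1.0469
1 / 1.0469 = 0.9552

0.9552


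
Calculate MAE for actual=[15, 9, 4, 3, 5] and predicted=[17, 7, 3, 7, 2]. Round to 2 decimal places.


Absolute errors: [2, 2, 1, 4, 3]
Sum of absolute errors = 12
MAE = 12 / 5 = 2.40

2.40


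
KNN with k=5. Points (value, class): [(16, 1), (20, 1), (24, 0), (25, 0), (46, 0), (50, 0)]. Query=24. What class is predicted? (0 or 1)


Distances from query 24:
Point 24 (class 0): distance = 0
Point 25 (class 0): distance = 1
Point 20 (class 1): distance = 4
Point 16 (class 1): distance = 8
Point 46 (class 0): distance = 22
K=5 nearest neighbors: classes = [0, 0, 1, 1, 0]
Votes for class 1: 2 / 5
Majority vote => class 0

0


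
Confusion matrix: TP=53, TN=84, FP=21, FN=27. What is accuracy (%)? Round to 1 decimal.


Accuracy = (TP + TN) / (TP + TN + FP + FN) * 100
= (53 + 84) / (53 + 84 + 21 + 27)
= 137 / 185
= 0.7405
= 74.1%

74.1


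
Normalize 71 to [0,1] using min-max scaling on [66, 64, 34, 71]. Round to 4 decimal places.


Min = 34, Max = 71
Range = 71 - 34 = 37
Scaled = (x - min) / (max - min)
= (71 - 34) / 37
= 37 / 37
= 1.0000

1.0000


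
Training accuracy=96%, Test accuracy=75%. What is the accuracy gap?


Gap = train_accuracy - test_accuracy
= 96 - 75
= 21%
This large gap strongly indicates overfitting.

21


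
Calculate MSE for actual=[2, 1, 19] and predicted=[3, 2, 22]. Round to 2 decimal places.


Differences: [-1, -1, -3]
Squared errors: [1, 1, 9]
Sum of squared errors = 11
MSE = 11 / 3 = 3.67

3.67


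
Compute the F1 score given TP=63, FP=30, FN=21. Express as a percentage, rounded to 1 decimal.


Precision = TP / (TP + FP) = 63 / 93 = 0.6774
Recall = TP / (TP + FN) = 63 / 84 = 0.75
F1 = 2 * P * R / (P + R)
= 2 * 0.6774 * 0.75 / (0.6774 + 0.75)
= 1.0161 / 1.4274
= 0.7119
As percentage: 71.2%

71.2


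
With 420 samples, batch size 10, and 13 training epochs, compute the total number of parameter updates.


Iterations per epoch = 420 / 10 = 42
Total updates = iterations_per_epoch * epochs
= 42 * 13
= 546

546


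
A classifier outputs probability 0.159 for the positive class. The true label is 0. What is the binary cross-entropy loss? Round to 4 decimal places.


For y=0: Loss = -log(1-p)
= -log(1 - 0.159)
= -log(0.841)
= -(-0.1732)
= 0.1732

0.1732


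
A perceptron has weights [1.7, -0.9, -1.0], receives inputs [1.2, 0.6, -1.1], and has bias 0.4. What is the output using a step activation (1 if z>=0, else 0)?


z = w . x + b
= 1.7*1.2 + -0.9*0.6 + -1.0*-1.1 + 0.4
= 2.04 + -0.54 + 1.1 + 0.4
= 2.6 + 0.4
= 3.0
Since z = 3.0 >= 0, output = 1

1


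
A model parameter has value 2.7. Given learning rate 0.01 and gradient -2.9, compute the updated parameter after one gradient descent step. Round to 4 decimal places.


w_new = w_old - lr * gradient
= 2.7 - 0.01 * -2.9
= 2.7 - (-0.029)
= 2.7290

2.7290


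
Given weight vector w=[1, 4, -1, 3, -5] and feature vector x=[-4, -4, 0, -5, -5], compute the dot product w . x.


Element-wise products:
1 * -4 = -4
4 * -4 = -16
-1 * 0 = 0
3 * -5 = -15
-5 * -5 = 25
Sum = -4 + -16 + 0 + -15 + 25
= -10

-10


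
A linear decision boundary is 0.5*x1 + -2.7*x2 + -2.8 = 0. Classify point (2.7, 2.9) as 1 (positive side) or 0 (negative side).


Compute 0.5 * 2.7 + -2.7 * 2.9 + -2.8
= 1.35 + -7.83 + -2.8
= -9.28
Since -9.28 < 0, the point is on the negative side.

0


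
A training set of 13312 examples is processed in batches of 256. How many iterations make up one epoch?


Iterations per epoch = dataset_size / batch_size
= 13312 / 256
= 52

52


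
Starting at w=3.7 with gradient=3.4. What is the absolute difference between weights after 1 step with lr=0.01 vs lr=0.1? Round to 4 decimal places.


With lr=0.01: w_new = 3.7 - 0.01 * 3.4 = 3.666
With lr=0.1: w_new = 3.7 - 0.1 * 3.4 = 3.36
Absolute difference = |3.666 - 3.36|
= 0.3060

0.3060


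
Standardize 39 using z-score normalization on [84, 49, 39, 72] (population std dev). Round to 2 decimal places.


Mean = (84 + 49 + 39 + 72) / 4 = 61.0
Variance = sum((x_i - mean)^2) / n = 319.5
Std = sqrt(319.5) = 17.8746
Z = (x - mean) / std
= (39 - 61.0) / 17.8746
= -22.0 / 17.8746
= -1.23

-1.23


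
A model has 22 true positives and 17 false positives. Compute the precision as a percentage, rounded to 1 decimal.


Precision = TP / (TP + FP) * 100
= 22 / (22 + 17)
= 22 / 39
= 0.5641
= 56.4%

56.4


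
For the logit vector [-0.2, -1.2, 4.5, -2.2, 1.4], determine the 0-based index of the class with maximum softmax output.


Softmax is a monotonic transformation, so it preserves the argmax.
We need to find the index of the maximum logit.
Index 0: -0.2
Index 1: -1.2
Index 2: 4.5
Index 3: -2.2
Index 4: 1.4
Maximum logit = 4.5 at index 2

2


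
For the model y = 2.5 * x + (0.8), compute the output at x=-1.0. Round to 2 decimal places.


y = 2.5 * -1.0 + (0.8)
= -2.5 + (0.8)
= -1.70

-1.70


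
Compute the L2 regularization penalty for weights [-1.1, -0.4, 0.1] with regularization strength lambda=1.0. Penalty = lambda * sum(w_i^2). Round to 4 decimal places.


Squaring each weight:
(-1.1)^2 = 1.21
(-0.4)^2 = 0.16
0.1^2 = 0.01
Sum of squares = 1.38
Penalty = 1.0 * 1.38 = 1.3800

1.3800


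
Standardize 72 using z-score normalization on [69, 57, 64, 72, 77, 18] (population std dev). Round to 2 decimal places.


Mean = (69 + 57 + 64 + 72 + 77 + 18) / 6 = 59.5
Variance = sum((x_i - mean)^2) / n = 383.5833
Std = sqrt(383.5833) = 19.5853
Z = (x - mean) / std
= (72 - 59.5) / 19.5853
= 12.5 / 19.5853
= 0.64

0.64


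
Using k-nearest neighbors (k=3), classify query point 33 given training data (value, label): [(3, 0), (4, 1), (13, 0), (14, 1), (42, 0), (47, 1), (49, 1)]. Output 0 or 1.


Distances from query 33:
Point 42 (class 0): distance = 9
Point 47 (class 1): distance = 14
Point 49 (class 1): distance = 16
K=3 nearest neighbors: classes = [0, 1, 1]
Votes for class 1: 2 / 3
Majority vote => class 1

1


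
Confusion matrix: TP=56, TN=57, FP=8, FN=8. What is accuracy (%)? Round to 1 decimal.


Accuracy = (TP + TN) / (TP + TN + FP + FN) * 100
= (56 + 57) / (56 + 57 + 8 + 8)
= 113 / 129
= 0.876
= 87.6%

87.6


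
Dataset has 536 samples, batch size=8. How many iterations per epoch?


Iterations per epoch = dataset_size / batch_size
= 536 / 8
= 67

67


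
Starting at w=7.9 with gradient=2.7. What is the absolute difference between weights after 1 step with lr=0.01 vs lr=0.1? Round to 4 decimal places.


With lr=0.01: w_new = 7.9 - 0.01 * 2.7 = 7.873
With lr=0.1: w_new = 7.9 - 0.1 * 2.7 = 7.63
Absolute difference = |7.873 - 7.63|
= 0.2430

0.2430


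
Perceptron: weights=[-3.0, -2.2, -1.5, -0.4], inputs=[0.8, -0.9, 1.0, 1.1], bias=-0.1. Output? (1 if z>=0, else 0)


z = w . x + b
= -3.0*0.8 + -2.2*-0.9 + -1.5*1.0 + -0.4*1.1 + -0.1
= -2.4 + 1.98 + -1.5 + -0.44 + -0.1
= -2.36 + -0.1
= -2.46
Since z = -2.46 < 0, output = 0

0


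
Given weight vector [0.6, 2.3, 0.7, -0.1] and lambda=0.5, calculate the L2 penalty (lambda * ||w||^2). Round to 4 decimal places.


Squaring each weight:
0.6^2 = 0.36
2.3^2 = 5.29
0.7^2 = 0.49
(-0.1)^2 = 0.01
Sum of squares = 6.15
Penalty = 0.5 * 6.15 = 3.0750

3.0750


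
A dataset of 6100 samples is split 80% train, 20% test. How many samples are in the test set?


Train samples = 6100 * 80% = 4880
Test samples = 6100 - 4880
= 1220

1220


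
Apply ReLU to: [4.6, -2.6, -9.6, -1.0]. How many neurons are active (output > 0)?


ReLU(x) = max(0, x) for each element:
ReLU(4.6) = 4.6
ReLU(-2.6) = 0
ReLU(-9.6) = 0
ReLU(-1.0) = 0
Active neurons (>0): 1

1


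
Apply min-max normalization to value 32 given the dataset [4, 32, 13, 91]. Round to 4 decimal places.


Min = 4, Max = 91
Range = 91 - 4 = 87
Scaled = (x - min) / (max - min)
= (32 - 4) / 87
= 28 / 87
= 0.3218

0.3218


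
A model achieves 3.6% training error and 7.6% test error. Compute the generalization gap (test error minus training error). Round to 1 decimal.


Generalization gap = test_error - train_error
= 7.6 - 3.6
= 4.0%
A moderate gap.

4.0


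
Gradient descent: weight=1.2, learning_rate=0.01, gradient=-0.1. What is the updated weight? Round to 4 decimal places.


w_new = w_old - lr * gradient
= 1.2 - 0.01 * -0.1
= 1.2 - (-0.001)
= 1.2010

1.2010


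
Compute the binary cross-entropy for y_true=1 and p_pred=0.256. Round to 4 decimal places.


For y=1: Loss = -log(p)
= -log(0.256)
= -(-1.3626)
= 1.3626

1.3626


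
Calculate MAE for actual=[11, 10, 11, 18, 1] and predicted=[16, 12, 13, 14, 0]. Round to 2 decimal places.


Absolute errors: [5, 2, 2, 4, 1]
Sum of absolute errors = 14
MAE = 14 / 5 = 2.80

2.80


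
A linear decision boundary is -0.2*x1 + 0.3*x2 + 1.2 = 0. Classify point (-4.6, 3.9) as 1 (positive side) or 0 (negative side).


Compute -0.2 * -4.6 + 0.3 * 3.9 + 1.2
= 0.92 + 1.17 + 1.2
= 3.29
Since 3.29 >= 0, the point is on the positive side.

1


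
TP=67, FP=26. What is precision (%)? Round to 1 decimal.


Precision = TP / (TP + FP) * 100
= 67 / (67 + 26)
= 67 / 93
= 0.7204
= 72.0%

72.0


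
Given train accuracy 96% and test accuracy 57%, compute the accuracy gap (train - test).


Gap = train_accuracy - test_accuracy
= 96 - 57
= 39%
This large gap strongly indicates overfitting.

39


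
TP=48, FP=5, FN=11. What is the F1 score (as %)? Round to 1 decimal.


Precision = TP / (TP + FP) = 48 / 53 = 0.9057
Recall = TP / (TP + FN) = 48 / 59 = 0.8136
F1 = 2 * P * R / (P + R)
= 2 * 0.9057 * 0.8136 / (0.9057 + 0.8136)
= 1.4736 / 1.7192
= 0.8571
As percentage: 85.7%

85.7


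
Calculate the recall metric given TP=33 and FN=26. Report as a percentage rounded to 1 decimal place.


Recall = TP / (TP + FN) * 100
= 33 / (33 + 26)
= 33 / 59
= 0.5593
= 55.9%

55.9


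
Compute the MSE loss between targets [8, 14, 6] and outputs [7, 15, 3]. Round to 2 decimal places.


Differences: [1, -1, 3]
Squared errors: [1, 1, 9]
Sum of squared errors = 11
MSE = 11 / 3 = 3.67

3.67


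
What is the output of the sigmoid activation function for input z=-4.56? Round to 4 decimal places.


sigmoid(z) = 1 / (1 + exp(-z))
exp(-(-4.56)) = exp(4.56) = 95.5835
1 + 95.5835 = 96.5835
1 / 96.5835 = 0.0104

0.0104


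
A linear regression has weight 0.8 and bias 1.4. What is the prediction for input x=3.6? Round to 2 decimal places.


y = 0.8 * 3.6 + (1.4)
= 2.88 + (1.4)
= 4.28

4.28


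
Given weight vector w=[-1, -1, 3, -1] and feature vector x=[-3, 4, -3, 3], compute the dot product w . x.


Element-wise products:
-1 * -3 = 3
-1 * 4 = -4
3 * -3 = -9
-1 * 3 = -3
Sum = 3 + -4 + -9 + -3
= -13

-13


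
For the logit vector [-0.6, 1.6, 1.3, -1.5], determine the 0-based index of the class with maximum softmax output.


Softmax is a monotonic transformation, so it preserves the argmax.
We need to find the index of the maximum logit.
Index 0: -0.6
Index 1: 1.6
Index 2: 1.3
Index 3: -1.5
Maximum logit = 1.6 at index 1

1


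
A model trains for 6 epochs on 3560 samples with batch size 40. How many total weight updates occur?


Iterations per epoch = 3560 / 40 = 89
Total updates = iterations_per_epoch * epochs
= 89 * 6
= 534

534


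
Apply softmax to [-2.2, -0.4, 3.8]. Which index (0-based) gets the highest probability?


Softmax is a monotonic transformation, so it preserves the argmax.
We need to find the index of the maximum logit.
Index 0: -2.2
Index 1: -0.4
Index 2: 3.8
Maximum logit = 3.8 at index 2

2


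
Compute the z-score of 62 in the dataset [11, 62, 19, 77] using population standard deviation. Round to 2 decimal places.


Mean = (11 + 62 + 19 + 77) / 4 = 42.25
Variance = sum((x_i - mean)^2) / n = 778.6875
Std = sqrt(778.6875) = 27.905
Z = (x - mean) / std
= (62 - 42.25) / 27.905
= 19.75 / 27.905
= 0.71

0.71


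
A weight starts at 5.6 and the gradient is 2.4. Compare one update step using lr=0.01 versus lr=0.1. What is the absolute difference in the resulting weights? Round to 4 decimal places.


With lr=0.01: w_new = 5.6 - 0.01 * 2.4 = 5.576
With lr=0.1: w_new = 5.6 - 0.1 * 2.4 = 5.36
Absolute difference = |5.576 - 5.36|
= 0.2160

0.2160


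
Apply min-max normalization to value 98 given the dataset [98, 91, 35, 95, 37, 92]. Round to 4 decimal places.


Min = 35, Max = 98
Range = 98 - 35 = 63
Scaled = (x - min) / (max - min)
= (98 - 35) / 63
= 63 / 63
= 1.0000

1.0000


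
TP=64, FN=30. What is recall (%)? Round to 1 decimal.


Recall = TP / (TP + FN) * 100
= 64 / (64 + 30)
= 64 / 94
= 0.6809
= 68.1%

68.1


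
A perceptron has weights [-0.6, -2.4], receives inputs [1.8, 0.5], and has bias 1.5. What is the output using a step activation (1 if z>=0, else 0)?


z = w . x + b
= -0.6*1.8 + -2.4*0.5 + 1.5
= -1.08 + -1.2 + 1.5
= -2.28 + 1.5
= -0.78
Since z = -0.78 < 0, output = 0

0


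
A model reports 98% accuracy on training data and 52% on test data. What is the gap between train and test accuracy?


Gap = train_accuracy - test_accuracy
= 98 - 52
= 46%
This large gap strongly indicates overfitting.

46


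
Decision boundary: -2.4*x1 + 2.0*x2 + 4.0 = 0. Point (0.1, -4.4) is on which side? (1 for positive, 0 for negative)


Compute -2.4 * 0.1 + 2.0 * -4.4 + 4.0
= -0.24 + -8.8 + 4.0
= -5.04
Since -5.04 < 0, the point is on the negative side.

0


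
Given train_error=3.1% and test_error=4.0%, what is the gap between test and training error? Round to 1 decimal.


Generalization gap = test_error - train_error
= 4.0 - 3.1
= 0.9%
A small gap suggests good generalization.

0.9


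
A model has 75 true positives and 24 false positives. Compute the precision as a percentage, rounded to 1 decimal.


Precision = TP / (TP + FP) * 100
= 75 / (75 + 24)
= 75 / 99
= 0.7576
= 75.8%

75.8


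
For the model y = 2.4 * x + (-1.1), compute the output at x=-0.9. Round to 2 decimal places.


y = 2.4 * -0.9 + (-1.1)
= -2.16 + (-1.1)
= -3.26

-3.26


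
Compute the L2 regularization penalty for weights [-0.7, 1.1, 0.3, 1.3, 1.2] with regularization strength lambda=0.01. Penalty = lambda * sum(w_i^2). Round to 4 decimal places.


Squaring each weight:
(-0.7)^2 = 0.49
1.1^2 = 1.21
0.3^2 = 0.09
1.3^2 = 1.69
1.2^2 = 1.44
Sum of squares = 4.92
Penalty = 0.01 * 4.92 = 0.0492

0.0492


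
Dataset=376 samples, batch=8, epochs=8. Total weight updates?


Iterations per epoch = 376 / 8 = 47
Total updates = iterations_per_epoch * epochs
= 47 * 8
= 376

376


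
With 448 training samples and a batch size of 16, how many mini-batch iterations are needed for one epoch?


Iterations per epoch = dataset_size / batch_size
= 448 / 16
= 28

28


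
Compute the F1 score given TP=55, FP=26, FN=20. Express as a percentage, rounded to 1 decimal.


Precision = TP / (TP + FP) = 55 / 81 = 0.679
Recall = TP / (TP + FN) = 55 / 75 = 0.7333
F1 = 2 * P * R / (P + R)
= 2 * 0.679 * 0.7333 / (0.679 + 0.7333)
= 0.9959 / 1.4123
= 0.7051
As percentage: 70.5%

70.5


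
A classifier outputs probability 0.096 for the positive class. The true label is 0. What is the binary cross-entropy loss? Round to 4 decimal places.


For y=0: Loss = -log(1-p)
= -log(1 - 0.096)
= -log(0.904)
= -(-0.1009)
= 0.1009

0.1009


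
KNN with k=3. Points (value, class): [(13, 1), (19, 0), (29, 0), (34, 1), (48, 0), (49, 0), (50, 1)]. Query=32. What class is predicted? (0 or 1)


Distances from query 32:
Point 34 (class 1): distance = 2
Point 29 (class 0): distance = 3
Point 19 (class 0): distance = 13
K=3 nearest neighbors: classes = [1, 0, 0]
Votes for class 1: 1 / 3
Majority vote => class 0

0


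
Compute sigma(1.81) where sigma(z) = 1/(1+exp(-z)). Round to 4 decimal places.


sigmoid(z) = 1 / (1 + exp(-z))
exp(-(1.81)) = exp(-1.81) = 0.1637
1 + 0.1637 = 1.1637
1 / 1.1637 = 0.8594

0.8594


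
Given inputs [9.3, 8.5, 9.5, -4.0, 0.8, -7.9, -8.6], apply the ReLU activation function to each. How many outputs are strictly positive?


ReLU(x) = max(0, x) for each element:
ReLU(9.3) = 9.3
ReLU(8.5) = 8.5
ReLU(9.5) = 9.5
ReLU(-4.0) = 0
ReLU(0.8) = 0.8
ReLU(-7.9) = 0
ReLU(-8.6) = 0
Active neurons (>0): 4

4


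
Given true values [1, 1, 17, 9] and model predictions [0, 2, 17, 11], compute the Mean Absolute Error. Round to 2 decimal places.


Absolute errors: [1, 1, 0, 2]
Sum of absolute errors = 4
MAE = 4 / 4 = 1.00

1.00


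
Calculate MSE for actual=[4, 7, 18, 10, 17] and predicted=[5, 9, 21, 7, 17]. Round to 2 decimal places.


Differences: [-1, -2, -3, 3, 0]
Squared errors: [1, 4, 9, 9, 0]
Sum of squared errors = 23
MSE = 23 / 5 = 4.60

4.60


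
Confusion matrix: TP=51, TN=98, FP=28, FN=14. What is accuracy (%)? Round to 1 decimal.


Accuracy = (TP + TN) / (TP + TN + FP + FN) * 100
= (51 + 98) / (51 + 98 + 28 + 14)
= 149 / 191
= 0.7801
= 78.0%

78.0


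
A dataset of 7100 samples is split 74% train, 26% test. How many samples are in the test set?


Train samples = 7100 * 74% = 5254
Test samples = 7100 - 5254
= 1846

1846


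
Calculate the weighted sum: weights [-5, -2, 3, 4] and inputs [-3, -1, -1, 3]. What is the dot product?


Element-wise products:
-5 * -3 = 15
-2 * -1 = 2
3 * -1 = -3
4 * 3 = 12
Sum = 15 + 2 + -3 + 12
= 26

26


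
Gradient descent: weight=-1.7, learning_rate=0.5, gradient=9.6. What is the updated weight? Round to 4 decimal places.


w_new = w_old - lr * gradient
= -1.7 - 0.5 * 9.6
= -1.7 - (4.8)
= -6.5000

-6.5000


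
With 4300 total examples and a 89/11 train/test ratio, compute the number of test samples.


Train samples = 4300 * 89% = 3827
Test samples = 4300 - 3827
= 473

473


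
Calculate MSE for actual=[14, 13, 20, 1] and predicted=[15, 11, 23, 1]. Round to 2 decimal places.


Differences: [-1, 2, -3, 0]
Squared errors: [1, 4, 9, 0]
Sum of squared errors = 14
MSE = 14 / 4 = 3.50

3.50


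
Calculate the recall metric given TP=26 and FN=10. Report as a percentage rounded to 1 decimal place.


Recall = TP / (TP + FN) * 100
= 26 / (26 + 10)
= 26 / 36
= 0.7222
= 72.2%

72.2


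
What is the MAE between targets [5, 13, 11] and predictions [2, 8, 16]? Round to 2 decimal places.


Absolute errors: [3, 5, 5]
Sum of absolute errors = 13
MAE = 13 / 3 = 4.33

4.33


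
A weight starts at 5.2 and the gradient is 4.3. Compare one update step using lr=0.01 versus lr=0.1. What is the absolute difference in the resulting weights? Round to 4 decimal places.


With lr=0.01: w_new = 5.2 - 0.01 * 4.3 = 5.157
With lr=0.1: w_new = 5.2 - 0.1 * 4.3 = 4.77
Absolute difference = |5.157 - 4.77|
= 0.3870

0.3870


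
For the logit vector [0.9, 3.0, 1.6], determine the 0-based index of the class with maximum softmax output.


Softmax is a monotonic transformation, so it preserves the argmax.
We need to find the index of the maximum logit.
Index 0: 0.9
Index 1: 3.0
Index 2: 1.6
Maximum logit = 3.0 at index 1

1


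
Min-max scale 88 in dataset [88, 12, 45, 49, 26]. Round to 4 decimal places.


Min = 12, Max = 88
Range = 88 - 12 = 76
Scaled = (x - min) / (max - min)
= (88 - 12) / 76
= 76 / 76
= 1.0000

1.0000


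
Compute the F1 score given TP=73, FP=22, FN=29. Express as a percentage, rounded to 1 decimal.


Precision = TP / (TP + FP) = 73 / 95 = 0.7684
Recall = TP / (TP + FN) = 73 / 102 = 0.7157
F1 = 2 * P * R / (P + R)
= 2 * 0.7684 * 0.7157 / (0.7684 + 0.7157)
= 1.0999 / 1.4841
= 0.7411
As percentage: 74.1%

74.1
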